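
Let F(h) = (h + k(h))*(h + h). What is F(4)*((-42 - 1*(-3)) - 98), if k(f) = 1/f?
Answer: -4658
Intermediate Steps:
F(h) = 2*h*(h + 1/h) (F(h) = (h + 1/h)*(h + h) = (h + 1/h)*(2*h) = 2*h*(h + 1/h))
F(4)*((-42 - 1*(-3)) - 98) = (2 + 2*4**2)*((-42 - 1*(-3)) - 98) = (2 + 2*16)*((-42 + 3) - 98) = (2 + 32)*(-39 - 98) = 34*(-137) = -4658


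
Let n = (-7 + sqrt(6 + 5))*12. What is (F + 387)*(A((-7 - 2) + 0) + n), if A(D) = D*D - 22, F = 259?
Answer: -16150 + 7752*sqrt(11) ≈ 9560.5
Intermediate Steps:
A(D) = -22 + D**2 (A(D) = D**2 - 22 = -22 + D**2)
n = -84 + 12*sqrt(11) (n = (-7 + sqrt(11))*12 = -84 + 12*sqrt(11) ≈ -44.201)
(F + 387)*(A((-7 - 2) + 0) + n) = (259 + 387)*((-22 + ((-7 - 2) + 0)**2) + (-84 + 12*sqrt(11))) = 646*((-22 + (-9 + 0)**2) + (-84 + 12*sqrt(11))) = 646*((-22 + (-9)**2) + (-84 + 12*sqrt(11))) = 646*((-22 + 81) + (-84 + 12*sqrt(11))) = 646*(59 + (-84 + 12*sqrt(11))) = 646*(-25 + 12*sqrt(11)) = -16150 + 7752*sqrt(11)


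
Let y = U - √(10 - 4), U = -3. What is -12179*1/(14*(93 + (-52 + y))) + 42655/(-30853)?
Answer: -7568780283/310566298 - 12179*√6/20132 ≈ -25.853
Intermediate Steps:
y = -3 - √6 (y = -3 - √(10 - 4) = -3 - √6 ≈ -5.4495)
-12179*1/(14*(93 + (-52 + y))) + 42655/(-30853) = -12179*1/(14*(93 + (-52 + (-3 - √6)))) + 42655/(-30853) = -12179*1/(14*(93 + (-55 - √6))) + 42655*(-1/30853) = -12179*1/(14*(38 - √6)) - 42655/30853 = -12179/(532 - 14*√6) - 42655/30853 = -42655/30853 - 12179/(532 - 14*√6)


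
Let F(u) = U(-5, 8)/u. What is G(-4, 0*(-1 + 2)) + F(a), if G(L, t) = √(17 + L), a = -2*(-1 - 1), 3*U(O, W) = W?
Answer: ⅔ + √13 ≈ 4.2722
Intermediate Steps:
U(O, W) = W/3
a = 4 (a = -2*(-2) = 4)
F(u) = 8/(3*u) (F(u) = ((⅓)*8)/u = 8/(3*u))
G(-4, 0*(-1 + 2)) + F(a) = √(17 - 4) + (8/3)/4 = √13 + (8/3)*(¼) = √13 + ⅔ = ⅔ + √13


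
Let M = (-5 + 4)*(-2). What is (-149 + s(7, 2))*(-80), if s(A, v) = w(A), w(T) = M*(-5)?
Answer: 12720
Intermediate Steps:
M = 2 (M = -1*(-2) = 2)
w(T) = -10 (w(T) = 2*(-5) = -10)
s(A, v) = -10
(-149 + s(7, 2))*(-80) = (-149 - 10)*(-80) = -159*(-80) = 12720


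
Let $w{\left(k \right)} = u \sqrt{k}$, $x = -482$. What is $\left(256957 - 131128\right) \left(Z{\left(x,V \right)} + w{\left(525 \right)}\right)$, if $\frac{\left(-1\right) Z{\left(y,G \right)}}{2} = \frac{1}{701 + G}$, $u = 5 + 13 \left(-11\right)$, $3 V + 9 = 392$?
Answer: $- \frac{34317}{113} - 86822010 \sqrt{21} \approx -3.9787 \cdot 10^{8}$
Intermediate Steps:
$V = \frac{383}{3}$ ($V = -3 + \frac{1}{3} \cdot 392 = -3 + \frac{392}{3} = \frac{383}{3} \approx 127.67$)
$u = -138$ ($u = 5 - 143 = -138$)
$Z{\left(y,G \right)} = - \frac{2}{701 + G}$
$w{\left(k \right)} = - 138 \sqrt{k}$
$\left(256957 - 131128\right) \left(Z{\left(x,V \right)} + w{\left(525 \right)}\right) = \left(256957 - 131128\right) \left(- \frac{2}{701 + \frac{383}{3}} - 138 \sqrt{525}\right) = 125829 \left(- \frac{2}{\frac{2486}{3}} - 138 \cdot 5 \sqrt{21}\right) = 125829 \left(\left(-2\right) \frac{3}{2486} - 690 \sqrt{21}\right) = 125829 \left(- \frac{3}{1243} - 690 \sqrt{21}\right) = - \frac{34317}{113} - 86822010 \sqrt{21}$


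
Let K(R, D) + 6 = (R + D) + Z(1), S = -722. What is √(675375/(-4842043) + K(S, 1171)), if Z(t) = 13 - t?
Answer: √10664377893510170/4842043 ≈ 21.327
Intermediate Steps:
K(R, D) = 6 + D + R (K(R, D) = -6 + ((R + D) + (13 - 1*1)) = -6 + ((D + R) + (13 - 1)) = -6 + ((D + R) + 12) = -6 + (12 + D + R) = 6 + D + R)
√(675375/(-4842043) + K(S, 1171)) = √(675375/(-4842043) + (6 + 1171 - 722)) = √(675375*(-1/4842043) + 455) = √(-675375/4842043 + 455) = √(2202454190/4842043) = √10664377893510170/4842043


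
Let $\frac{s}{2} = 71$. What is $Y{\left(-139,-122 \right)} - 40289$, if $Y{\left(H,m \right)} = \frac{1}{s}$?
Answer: $- \frac{5721037}{142} \approx -40289.0$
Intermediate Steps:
$s = 142$ ($s = 2 \cdot 71 = 142$)
$Y{\left(H,m \right)} = \frac{1}{142}$
$Y{\left(-139,-122 \right)} - 40289 = \frac{1}{142} - 40289 = - \frac{5721037}{142}$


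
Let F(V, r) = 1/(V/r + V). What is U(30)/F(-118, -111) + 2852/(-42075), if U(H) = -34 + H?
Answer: 728072476/1556775 ≈ 467.68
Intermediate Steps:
F(V, r) = 1/(V + V/r)
U(30)/F(-118, -111) + 2852/(-42075) = (-34 + 30)/((-111/(-118*(1 - 111)))) + 2852/(-42075) = -4/((-111*(-1/118)/(-110))) + 2852*(-1/42075) = -4/((-111*(-1/118)*(-1/110))) - 2852/42075 = -4/(-111/12980) - 2852/42075 = -4*(-12980/111) - 2852/42075 = 51920/111 - 2852/42075 = 728072476/1556775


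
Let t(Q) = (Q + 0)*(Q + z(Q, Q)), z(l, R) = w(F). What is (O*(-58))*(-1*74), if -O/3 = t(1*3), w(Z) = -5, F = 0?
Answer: 77256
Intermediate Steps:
z(l, R) = -5
t(Q) = Q*(-5 + Q) (t(Q) = (Q + 0)*(Q - 5) = Q*(-5 + Q))
O = 18 (O = -3*1*3*(-5 + 1*3) = -9*(-5 + 3) = -9*(-2) = -3*(-6) = 18)
(O*(-58))*(-1*74) = (18*(-58))*(-1*74) = -1044*(-74) = 77256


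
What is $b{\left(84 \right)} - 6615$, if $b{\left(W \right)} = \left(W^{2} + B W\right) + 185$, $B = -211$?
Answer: $-17098$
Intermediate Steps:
$b{\left(W \right)} = 185 + W^{2} - 211 W$ ($b{\left(W \right)} = \left(W^{2} - 211 W\right) + 185 = 185 + W^{2} - 211 W$)
$b{\left(84 \right)} - 6615 = \left(185 + 84^{2} - 17724\right) - 6615 = \left(185 + 7056 - 17724\right) - 6615 = -10483 - 6615 = -17098$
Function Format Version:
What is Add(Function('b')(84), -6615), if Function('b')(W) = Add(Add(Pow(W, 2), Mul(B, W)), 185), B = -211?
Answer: -17098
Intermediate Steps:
Function('b')(W) = Add(185, Pow(W, 2), Mul(-211, W)) (Function('b')(W) = Add(Add(Pow(W, 2), Mul(-211, W)), 185) = Add(185, Pow(W, 2), Mul(-211, W)))
Add(Function('b')(84), -6615) = Add(Add(185, Pow(84, 2), Mul(-211, 84)), -6615) = Add(Add(185, 7056, -17724), -6615) = Add(-10483, -6615) = -17098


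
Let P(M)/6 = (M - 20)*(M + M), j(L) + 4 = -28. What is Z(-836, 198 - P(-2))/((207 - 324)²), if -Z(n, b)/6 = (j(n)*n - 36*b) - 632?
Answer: -76000/4563 ≈ -16.656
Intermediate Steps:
j(L) = -32 (j(L) = -4 - 28 = -32)
P(M) = 12*M*(-20 + M) (P(M) = 6*((M - 20)*(M + M)) = 6*((-20 + M)*(2*M)) = 6*(2*M*(-20 + M)) = 12*M*(-20 + M))
Z(n, b) = 3792 + 192*n + 216*b (Z(n, b) = -6*((-32*n - 36*b) - 632) = -6*((-36*b - 32*n) - 632) = -6*(-632 - 36*b - 32*n) = 3792 + 192*n + 216*b)
Z(-836, 198 - P(-2))/((207 - 324)²) = (3792 + 192*(-836) + 216*(198 - 12*(-2)*(-20 - 2)))/((207 - 324)²) = (3792 - 160512 + 216*(198 - 12*(-2)*(-22)))/((-117)²) = (3792 - 160512 + 216*(198 - 1*528))/13689 = (3792 - 160512 + 216*(198 - 528))*(1/13689) = (3792 - 160512 + 216*(-330))*(1/13689) = (3792 - 160512 - 71280)*(1/13689) = -228000*1/13689 = -76000/4563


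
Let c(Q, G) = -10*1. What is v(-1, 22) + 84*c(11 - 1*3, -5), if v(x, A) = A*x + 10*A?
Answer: -642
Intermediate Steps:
v(x, A) = 10*A + A*x
c(Q, G) = -10
v(-1, 22) + 84*c(11 - 1*3, -5) = 22*(10 - 1) + 84*(-10) = 22*9 - 840 = 198 - 840 = -642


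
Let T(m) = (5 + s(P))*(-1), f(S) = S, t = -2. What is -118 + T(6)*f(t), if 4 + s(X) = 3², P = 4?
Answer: -98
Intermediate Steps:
s(X) = 5 (s(X) = -4 + 3² = -4 + 9 = 5)
T(m) = -10 (T(m) = (5 + 5)*(-1) = 10*(-1) = -10)
-118 + T(6)*f(t) = -118 - 10*(-2) = -118 + 20 = -98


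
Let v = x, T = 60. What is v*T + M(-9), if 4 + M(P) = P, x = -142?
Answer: -8533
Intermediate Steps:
M(P) = -4 + P
v = -142
v*T + M(-9) = -142*60 + (-4 - 9) = -8520 - 13 = -8533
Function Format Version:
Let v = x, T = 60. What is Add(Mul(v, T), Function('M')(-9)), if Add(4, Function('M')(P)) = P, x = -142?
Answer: -8533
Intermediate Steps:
Function('M')(P) = Add(-4, P)
v = -142
Add(Mul(v, T), Function('M')(-9)) = Add(Mul(-142, 60), Add(-4, -9)) = Add(-8520, -13) = -8533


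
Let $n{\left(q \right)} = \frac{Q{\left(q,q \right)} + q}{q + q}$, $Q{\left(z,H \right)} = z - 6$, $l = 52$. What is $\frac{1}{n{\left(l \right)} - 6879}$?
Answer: $- \frac{52}{357659} \approx -0.00014539$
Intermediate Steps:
$Q{\left(z,H \right)} = -6 + z$
$n{\left(q \right)} = \frac{-6 + 2 q}{2 q}$ ($n{\left(q \right)} = \frac{\left(-6 + q\right) + q}{q + q} = \frac{-6 + 2 q}{2 q}$)
$\frac{1}{n{\left(l \right)} - 6879} = \frac{1}{\frac{-3 + 52}{52} - 6879} = \frac{1}{\frac{1}{52} \cdot 49 - 6879} = \frac{1}{\frac{49}{52} - 6879} = \frac{1}{- \frac{357659}{52}} = - \frac{52}{357659}$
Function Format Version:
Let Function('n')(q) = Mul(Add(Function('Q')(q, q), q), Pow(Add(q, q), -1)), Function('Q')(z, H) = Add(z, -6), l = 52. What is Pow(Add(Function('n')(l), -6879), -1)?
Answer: Rational(-52, 357659) ≈ -0.00014539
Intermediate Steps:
Function('Q')(z, H) = Add(-6, z)
Function('n')(q) = Mul(Rational(1, 2), Pow(q, -1), Add(-6, Mul(2, q))) (Function('n')(q) = Mul(Add(Add(-6, q), q), Pow(Add(q, q), -1)) = Mul(Add(-6, Mul(2, q)), Pow(Mul(2, q), -1)) = Mul(Add(-6, Mul(2, q)), Mul(Rational(1, 2), Pow(q, -1))) = Mul(Rational(1, 2), Pow(q, -1), Add(-6, Mul(2, q))))
Pow(Add(Function('n')(l), -6879), -1) = Pow(Add(Mul(Pow(52, -1), Add(-3, 52)), -6879), -1) = Pow(Add(Mul(Rational(1, 52), 49), -6879), -1) = Pow(Add(Rational(49, 52), -6879), -1) = Pow(Rational(-357659, 52), -1) = Rational(-52, 357659)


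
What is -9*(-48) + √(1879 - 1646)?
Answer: 432 + √233 ≈ 447.26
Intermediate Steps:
-9*(-48) + √(1879 - 1646) = 432 + √233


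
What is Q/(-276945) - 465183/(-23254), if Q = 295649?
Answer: 121955084089/6440079030 ≈ 18.937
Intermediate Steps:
Q/(-276945) - 465183/(-23254) = 295649/(-276945) - 465183/(-23254) = 295649*(-1/276945) - 465183*(-1/23254) = -295649/276945 + 465183/23254 = 121955084089/6440079030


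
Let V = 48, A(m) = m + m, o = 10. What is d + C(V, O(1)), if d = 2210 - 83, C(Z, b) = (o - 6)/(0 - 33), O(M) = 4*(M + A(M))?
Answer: 70187/33 ≈ 2126.9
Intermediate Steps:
A(m) = 2*m
O(M) = 12*M (O(M) = 4*(M + 2*M) = 4*(3*M) = 12*M)
C(Z, b) = -4/33 (C(Z, b) = (10 - 6)/(0 - 33) = 4/(-33) = 4*(-1/33) = -4/33)
d = 2127
d + C(V, O(1)) = 2127 - 4/33 = 70187/33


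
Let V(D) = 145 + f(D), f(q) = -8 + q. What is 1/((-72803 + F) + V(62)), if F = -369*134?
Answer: -1/122050 ≈ -8.1934e-6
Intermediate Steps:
F = -49446
V(D) = 137 + D (V(D) = 145 + (-8 + D) = 137 + D)
1/((-72803 + F) + V(62)) = 1/((-72803 - 49446) + (137 + 62)) = 1/(-122249 + 199) = 1/(-122050) = -1/122050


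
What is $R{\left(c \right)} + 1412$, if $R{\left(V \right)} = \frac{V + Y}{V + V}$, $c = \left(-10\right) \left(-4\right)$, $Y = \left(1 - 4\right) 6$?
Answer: $\frac{56491}{40} \approx 1412.3$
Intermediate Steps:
$Y = -18$ ($Y = \left(-3\right) 6 = -18$)
$c = 40$
$R{\left(V \right)} = \frac{-18 + V}{2 V}$ ($R{\left(V \right)} = \frac{V - 18}{V + V} = \frac{-18 + V}{2 V}$)
$R{\left(c \right)} + 1412 = \frac{-18 + 40}{2 \cdot 40} + 1412 = \frac{1}{2} \cdot \frac{1}{40} \cdot 22 + 1412 = \frac{11}{40} + 1412 = \frac{56491}{40}$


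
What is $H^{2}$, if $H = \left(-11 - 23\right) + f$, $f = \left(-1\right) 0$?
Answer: $1156$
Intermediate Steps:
$f = 0$
$H = -34$ ($H = \left(-11 - 23\right) + 0 = -34 + 0 = -34$)
$H^{2} = \left(-34\right)^{2} = 1156$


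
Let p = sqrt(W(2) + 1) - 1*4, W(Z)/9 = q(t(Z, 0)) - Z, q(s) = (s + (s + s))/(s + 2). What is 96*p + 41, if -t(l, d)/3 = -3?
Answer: -343 + 192*sqrt(154)/11 ≈ -126.39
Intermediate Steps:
t(l, d) = 9 (t(l, d) = -3*(-3) = 9)
q(s) = 3*s/(2 + s) (q(s) = (s + 2*s)/(2 + s) = (3*s)/(2 + s) = 3*s/(2 + s))
W(Z) = 243/11 - 9*Z (W(Z) = 9*(3*9/(2 + 9) - Z) = 9*(3*9/11 - Z) = 9*(3*9*(1/11) - Z) = 9*(27/11 - Z) = 243/11 - 9*Z)
p = -4 + 2*sqrt(154)/11 (p = sqrt((243/11 - 9*2) + 1) - 1*4 = sqrt((243/11 - 18) + 1) - 4 = sqrt(45/11 + 1) - 4 = sqrt(56/11) - 4 = 2*sqrt(154)/11 - 4 = -4 + 2*sqrt(154)/11 ≈ -1.7437)
96*p + 41 = 96*(-4 + 2*sqrt(154)/11) + 41 = (-384 + 192*sqrt(154)/11) + 41 = -343 + 192*sqrt(154)/11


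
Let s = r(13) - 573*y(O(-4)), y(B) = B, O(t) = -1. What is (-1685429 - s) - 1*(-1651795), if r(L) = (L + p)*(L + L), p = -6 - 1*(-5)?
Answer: -34519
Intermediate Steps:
p = -1 (p = -6 + 5 = -1)
r(L) = 2*L*(-1 + L) (r(L) = (L - 1)*(L + L) = (-1 + L)*(2*L) = 2*L*(-1 + L))
s = 885 (s = 2*13*(-1 + 13) - 573*(-1) = 2*13*12 + 573 = 312 + 573 = 885)
(-1685429 - s) - 1*(-1651795) = (-1685429 - 1*885) - 1*(-1651795) = (-1685429 - 885) + 1651795 = -1686314 + 1651795 = -34519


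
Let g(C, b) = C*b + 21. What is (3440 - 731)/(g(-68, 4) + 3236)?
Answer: 903/995 ≈ 0.90754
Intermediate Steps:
g(C, b) = 21 + C*b
(3440 - 731)/(g(-68, 4) + 3236) = (3440 - 731)/((21 - 68*4) + 3236) = 2709/((21 - 272) + 3236) = 2709/(-251 + 3236) = 2709/2985 = 2709*(1/2985) = 903/995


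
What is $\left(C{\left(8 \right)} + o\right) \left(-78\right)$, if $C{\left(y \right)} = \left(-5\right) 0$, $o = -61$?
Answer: $4758$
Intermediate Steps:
$C{\left(y \right)} = 0$
$\left(C{\left(8 \right)} + o\right) \left(-78\right) = \left(0 - 61\right) \left(-78\right) = \left(-61\right) \left(-78\right) = 4758$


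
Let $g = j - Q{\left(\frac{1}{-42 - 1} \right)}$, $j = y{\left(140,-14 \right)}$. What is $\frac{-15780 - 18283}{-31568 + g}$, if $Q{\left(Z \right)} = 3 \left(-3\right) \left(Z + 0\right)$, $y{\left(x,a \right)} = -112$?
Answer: $\frac{1464709}{1362249} \approx 1.0752$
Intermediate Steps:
$j = -112$
$Q{\left(Z \right)} = - 9 Z$
$g = - \frac{4825}{43}$ ($g = -112 - - \frac{9}{-42 - 1} = -112 - - \frac{9}{-43} = -112 - \left(-9\right) \left(- \frac{1}{43}\right) = -112 - \frac{9}{43} = - \frac{4825}{43} \approx -112.21$)
$\frac{-15780 - 18283}{-31568 + g} = \frac{-15780 - 18283}{-31568 - \frac{4825}{43}} = - \frac{34063}{- \frac{1362249}{43}} = \left(-34063\right) \left(- \frac{43}{1362249}\right) = \frac{1464709}{1362249}$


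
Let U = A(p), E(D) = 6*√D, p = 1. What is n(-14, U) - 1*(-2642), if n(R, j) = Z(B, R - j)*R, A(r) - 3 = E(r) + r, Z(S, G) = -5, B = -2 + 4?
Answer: 2712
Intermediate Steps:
B = 2
A(r) = 3 + r + 6*√r (A(r) = 3 + (6*√r + r) = 3 + (r + 6*√r) = 3 + r + 6*√r)
U = 10 (U = 3 + 1 + 6*√1 = 3 + 1 + 6*1 = 3 + 1 + 6 = 10)
n(R, j) = -5*R
n(-14, U) - 1*(-2642) = -5*(-14) - 1*(-2642) = 70 + 2642 = 2712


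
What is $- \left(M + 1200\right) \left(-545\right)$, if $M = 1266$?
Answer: $1343970$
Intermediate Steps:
$- \left(M + 1200\right) \left(-545\right) = - \left(1266 + 1200\right) \left(-545\right) = - 2466 \left(-545\right) = \left(-1\right) \left(-1343970\right) = 1343970$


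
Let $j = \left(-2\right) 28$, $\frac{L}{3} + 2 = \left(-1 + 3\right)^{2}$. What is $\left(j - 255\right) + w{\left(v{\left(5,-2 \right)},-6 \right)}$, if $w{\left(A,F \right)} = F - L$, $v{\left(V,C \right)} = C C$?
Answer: $-323$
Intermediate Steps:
$v{\left(V,C \right)} = C^{2}$
$L = 6$ ($L = -6 + 3 \left(-1 + 3\right)^{2} = -6 + 3 \cdot 2^{2} = -6 + 3 \cdot 4 = -6 + 12 = 6$)
$w{\left(A,F \right)} = -6 + F$ ($w{\left(A,F \right)} = F - 6 = -6 + F$)
$j = -56$
$\left(j - 255\right) + w{\left(v{\left(5,-2 \right)},-6 \right)} = \left(-56 - 255\right) - 12 = -311 - 12 = -323$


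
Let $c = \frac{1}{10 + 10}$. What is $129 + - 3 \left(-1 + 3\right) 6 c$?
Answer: $\frac{636}{5} \approx 127.2$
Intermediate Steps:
$c = \frac{1}{20} \approx 0.05$
$129 + - 3 \left(-1 + 3\right) 6 c = 129 + - 3 \left(-1 + 3\right) 6 \cdot \frac{1}{20} = 129 + \left(-3\right) 2 \cdot \frac{3}{10} = 129 - \frac{9}{5} = \frac{636}{5}$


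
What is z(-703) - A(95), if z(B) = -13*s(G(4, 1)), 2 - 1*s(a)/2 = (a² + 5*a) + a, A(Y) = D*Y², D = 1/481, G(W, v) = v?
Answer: 53505/481 ≈ 111.24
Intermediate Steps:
D = 1/481 ≈ 0.0020790
A(Y) = Y²/481
s(a) = 4 - 12*a - 2*a² (s(a) = 4 - 2*((a² + 5*a) + a) = 4 - 2*(a² + 6*a) = 4 + (-12*a - 2*a²) = 4 - 12*a - 2*a²)
z(B) = 130 (z(B) = -13*(4 - 12*1 - 2*1²) = -13*(4 - 12 - 2*1) = -13*(4 - 12 - 2) = -13*(-10) = 130)
z(-703) - A(95) = 130 - 95²/481 = 130 - 9025/481 = 53505/481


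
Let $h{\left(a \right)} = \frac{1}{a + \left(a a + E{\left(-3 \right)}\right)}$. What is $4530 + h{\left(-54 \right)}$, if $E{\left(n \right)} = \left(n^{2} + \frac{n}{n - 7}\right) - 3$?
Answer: $\frac{129934000}{28683} \approx 4530.0$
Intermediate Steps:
$E{\left(n \right)} = -3 + n^{2} + \frac{n}{-7 + n}$ ($E{\left(n \right)} = \left(n^{2} + \frac{n}{-7 + n}\right) - 3 = -3 + n^{2} + \frac{n}{-7 + n}$)
$h{\left(a \right)} = \frac{1}{\frac{63}{10} + a + a^{2}}$ ($h{\left(a \right)} = \frac{1}{a + \left(a a + \frac{21 + \left(-3\right)^{3} - 7 \left(-3\right)^{2} - -6}{-7 - 3}\right)} = \frac{1}{a + \left(a^{2} + \frac{21 - 27 - 63 + 6}{-10}\right)} = \frac{1}{a + \left(a^{2} - \frac{21 - 27 - 63 + 6}{10}\right)} = \frac{1}{a + \left(a^{2} - - \frac{63}{10}\right)} = \frac{1}{a + \left(a^{2} + \frac{63}{10}\right)} = \frac{1}{a + \left(\frac{63}{10} + a^{2}\right)} = \frac{1}{\frac{63}{10} + a + a^{2}}$)
$4530 + h{\left(-54 \right)} = 4530 + \frac{10}{63 + 10 \left(-54\right) + 10 \left(-54\right)^{2}} = 4530 + \frac{10}{63 - 540 + 10 \cdot 2916} = 4530 + \frac{10}{63 - 540 + 29160} = 4530 + \frac{10}{28683} = \frac{129934000}{28683}$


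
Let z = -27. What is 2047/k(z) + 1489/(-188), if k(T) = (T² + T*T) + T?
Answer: -1745923/269028 ≈ -6.4897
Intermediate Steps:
k(T) = T + 2*T² (k(T) = (T² + T²) + T = 2*T² + T = T + 2*T²)
2047/k(z) + 1489/(-188) = 2047/((-27*(1 + 2*(-27)))) + 1489/(-188) = 2047/((-27*(1 - 54))) + 1489*(-1/188) = 2047/((-27*(-53))) - 1489/188 = 2047/1431 - 1489/188 = -1745923/269028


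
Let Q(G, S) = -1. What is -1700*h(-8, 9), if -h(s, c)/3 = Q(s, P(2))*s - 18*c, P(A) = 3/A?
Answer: -785400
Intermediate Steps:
h(s, c) = 3*s + 54*c (h(s, c) = -3*(-s - 18*c) = 3*s + 54*c)
-1700*h(-8, 9) = -1700*(3*(-8) + 54*9) = -1700*(-24 + 486) = -1700*462 = -785400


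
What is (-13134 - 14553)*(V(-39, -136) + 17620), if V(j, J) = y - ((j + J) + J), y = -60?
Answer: -494794377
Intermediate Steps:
V(j, J) = -60 - j - 2*J (V(j, J) = -60 - ((j + J) + J) = -60 - ((J + j) + J) = -60 - (j + 2*J) = -60 + (-j - 2*J) = -60 - j - 2*J)
(-13134 - 14553)*(V(-39, -136) + 17620) = (-13134 - 14553)*((-60 - 1*(-39) - 2*(-136)) + 17620) = -27687*((-60 + 39 + 272) + 17620) = -27687*(251 + 17620) = -27687*17871 = -494794377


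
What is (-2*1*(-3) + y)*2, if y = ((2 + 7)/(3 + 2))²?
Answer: 462/25 ≈ 18.480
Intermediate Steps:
y = 81/25 (y = (9/5)² = 81/25 ≈ 3.2400)
(-2*1*(-3) + y)*2 = (-2*1*(-3) + 81/25)*2 = (-2*(-3) + 81/25)*2 = (6 + 81/25)*2 = (231/25)*2 = 462/25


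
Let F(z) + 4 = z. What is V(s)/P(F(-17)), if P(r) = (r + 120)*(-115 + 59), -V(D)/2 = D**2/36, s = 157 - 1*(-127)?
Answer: 5041/6237 ≈ 0.80824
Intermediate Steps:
F(z) = -4 + z
s = 284 (s = 157 + 127 = 284)
V(D) = -D**2/18 (V(D) = -2*D**2/36 = -D**2/18)
P(r) = -6720 - 56*r (P(r) = (120 + r)*(-56) = -6720 - 56*r)
V(s)/P(F(-17)) = (-1/18*284**2)/(-6720 - 56*(-4 - 17)) = (-1/18*80656)/(-6720 - 56*(-21)) = -40328/(9*(-6720 + 1176)) = -40328/9/(-5544) = -40328/9*(-1/5544) = 5041/6237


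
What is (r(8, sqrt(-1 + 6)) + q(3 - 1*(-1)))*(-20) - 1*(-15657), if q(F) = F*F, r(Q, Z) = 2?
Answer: 15297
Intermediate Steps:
q(F) = F**2
(r(8, sqrt(-1 + 6)) + q(3 - 1*(-1)))*(-20) - 1*(-15657) = (2 + (3 - 1*(-1))**2)*(-20) - 1*(-15657) = (2 + (3 + 1)**2)*(-20) + 15657 = (2 + 4**2)*(-20) + 15657 = (2 + 16)*(-20) + 15657 = 18*(-20) + 15657 = -360 + 15657 = 15297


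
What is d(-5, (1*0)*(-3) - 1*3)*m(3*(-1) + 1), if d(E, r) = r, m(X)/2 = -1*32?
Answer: 192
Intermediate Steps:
m(X) = -64 (m(X) = 2*(-1*32) = 2*(-32) = -64)
d(-5, (1*0)*(-3) - 1*3)*m(3*(-1) + 1) = ((1*0)*(-3) - 1*3)*(-64) = (0*(-3) - 3)*(-64) = (0 - 3)*(-64) = -3*(-64) = 192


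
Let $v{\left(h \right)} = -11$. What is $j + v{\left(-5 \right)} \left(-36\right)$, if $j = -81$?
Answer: $315$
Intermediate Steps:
$j + v{\left(-5 \right)} \left(-36\right) = -81 - -396 = -81 + 396 = 315$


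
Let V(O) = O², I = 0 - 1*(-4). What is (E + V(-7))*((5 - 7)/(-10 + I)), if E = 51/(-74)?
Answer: 3575/222 ≈ 16.104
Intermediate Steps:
I = 4 (I = 0 + 4 = 4)
E = -51/74 (E = 51*(-1/74) = -51/74 ≈ -0.68919)
(E + V(-7))*((5 - 7)/(-10 + I)) = (-51/74 + (-7)²)*((5 - 7)/(-10 + 4)) = (-51/74 + 49)*(-2/(-6)) = 3575*(-⅙*(-2))/74 = (3575/74)*(⅓) = 3575/222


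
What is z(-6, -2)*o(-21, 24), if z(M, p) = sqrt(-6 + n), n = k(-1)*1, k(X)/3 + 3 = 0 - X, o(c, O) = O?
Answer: 48*I*sqrt(3) ≈ 83.138*I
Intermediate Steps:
k(X) = -9 - 3*X (k(X) = -9 + 3*(0 - X) = -9 + 3*(-X) = -9 - 3*X)
n = -6 (n = (-9 - 3*(-1))*1 = (-9 + 3)*1 = -6*1 = -6)
z(M, p) = 2*I*sqrt(3) (z(M, p) = sqrt(-6 - 6) = sqrt(-12) = 2*I*sqrt(3))
z(-6, -2)*o(-21, 24) = (2*I*sqrt(3))*24 = 48*I*sqrt(3)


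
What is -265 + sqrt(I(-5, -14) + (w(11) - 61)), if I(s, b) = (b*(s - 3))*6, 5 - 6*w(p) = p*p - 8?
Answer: -265 + sqrt(593) ≈ -240.65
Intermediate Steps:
w(p) = 13/6 - p**2/6 (w(p) = 5/6 - (p*p - 8)/6 = 5/6 - (p**2 - 8)/6 = 5/6 - (-8 + p**2)/6 = 5/6 + (4/3 - p**2/6) = 13/6 - p**2/6)
I(s, b) = 6*b*(-3 + s) (I(s, b) = (b*(-3 + s))*6 = 6*b*(-3 + s))
-265 + sqrt(I(-5, -14) + (w(11) - 61)) = -265 + sqrt(6*(-14)*(-3 - 5) + ((13/6 - 1/6*11**2) - 61)) = -265 + sqrt(6*(-14)*(-8) + ((13/6 - 1/6*121) - 61)) = -265 + sqrt(672 + ((13/6 - 121/6) - 61)) = -265 + sqrt(672 + (-18 - 61)) = -265 + sqrt(672 - 79) = -265 + sqrt(593)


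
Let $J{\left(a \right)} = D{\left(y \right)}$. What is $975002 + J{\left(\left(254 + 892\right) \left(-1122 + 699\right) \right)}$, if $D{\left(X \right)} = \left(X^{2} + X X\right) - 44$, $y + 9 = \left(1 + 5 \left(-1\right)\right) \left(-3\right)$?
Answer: $974976$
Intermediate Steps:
$y = 3$ ($y = -9 + \left(1 + 5 \left(-1\right)\right) \left(-3\right) = -9 + \left(1 - 5\right) \left(-3\right) = -9 - -12 = -9 + 12 = 3$)
$D{\left(X \right)} = -44 + 2 X^{2}$ ($D{\left(X \right)} = \left(X^{2} + X^{2}\right) - 44 = 2 X^{2} - 44 = -44 + 2 X^{2}$)
$J{\left(a \right)} = -26$ ($J{\left(a \right)} = -44 + 2 \cdot 3^{2} = -44 + 2 \cdot 9 = -44 + 18 = -26$)
$975002 + J{\left(\left(254 + 892\right) \left(-1122 + 699\right) \right)} = 975002 - 26 = 974976$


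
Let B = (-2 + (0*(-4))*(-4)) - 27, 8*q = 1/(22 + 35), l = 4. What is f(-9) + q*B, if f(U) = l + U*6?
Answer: -22829/456 ≈ -50.064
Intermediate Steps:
q = 1/456 (q = 1/(8*(22 + 35)) = (⅛)/57 = (⅛)*(1/57) = 1/456 ≈ 0.0021930)
f(U) = 4 + 6*U (f(U) = 4 + U*6 = 4 + 6*U)
B = -29 (B = (-2 + 0*(-4)) - 27 = (-2 + 0) - 27 = -2 - 27 = -29)
f(-9) + q*B = (4 + 6*(-9)) + (1/456)*(-29) = (4 - 54) - 29/456 = -50 - 29/456 = -22829/456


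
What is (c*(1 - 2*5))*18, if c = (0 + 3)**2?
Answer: -1458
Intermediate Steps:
c = 9 (c = 3**2 = 9)
(c*(1 - 2*5))*18 = (9*(1 - 2*5))*18 = (9*(1 - 10))*18 = (9*(-9))*18 = -81*18 = -1458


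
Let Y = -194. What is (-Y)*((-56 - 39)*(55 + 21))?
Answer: -1400680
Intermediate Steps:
(-Y)*((-56 - 39)*(55 + 21)) = (-1*(-194))*((-56 - 39)*(55 + 21)) = 194*(-95*76) = 194*(-7220) = -1400680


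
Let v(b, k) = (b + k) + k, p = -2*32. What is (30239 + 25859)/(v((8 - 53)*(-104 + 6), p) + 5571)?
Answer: 56098/9853 ≈ 5.6935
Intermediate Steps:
p = -64
v(b, k) = b + 2*k
(30239 + 25859)/(v((8 - 53)*(-104 + 6), p) + 5571) = (30239 + 25859)/(((8 - 53)*(-104 + 6) + 2*(-64)) + 5571) = 56098/((-45*(-98) - 128) + 5571) = 56098/((4410 - 128) + 5571) = 56098/(4282 + 5571) = 56098/9853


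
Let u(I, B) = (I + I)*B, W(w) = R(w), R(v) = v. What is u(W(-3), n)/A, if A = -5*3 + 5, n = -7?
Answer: -21/5 ≈ -4.2000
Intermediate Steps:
W(w) = w
A = -10 (A = -15 + 5 = -10)
u(I, B) = 2*B*I (u(I, B) = (2*I)*B = 2*B*I)
u(W(-3), n)/A = (2*(-7)*(-3))/(-10) = 42*(-⅒) = -21/5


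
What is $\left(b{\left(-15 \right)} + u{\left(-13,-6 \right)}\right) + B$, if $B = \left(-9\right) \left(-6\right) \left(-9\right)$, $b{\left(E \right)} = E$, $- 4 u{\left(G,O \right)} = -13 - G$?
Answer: $-501$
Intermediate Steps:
$u{\left(G,O \right)} = \frac{13}{4} + \frac{G}{4}$ ($u{\left(G,O \right)} = - \frac{-13 - G}{4} = \frac{13}{4} + \frac{G}{4}$)
$B = -486$ ($B = 54 \left(-9\right) = -486$)
$\left(b{\left(-15 \right)} + u{\left(-13,-6 \right)}\right) + B = \left(-15 + \left(\frac{13}{4} + \frac{1}{4} \left(-13\right)\right)\right) - 486 = \left(-15 + \left(\frac{13}{4} - \frac{13}{4}\right)\right) - 486 = \left(-15 + 0\right) - 486 = -15 - 486 = -501$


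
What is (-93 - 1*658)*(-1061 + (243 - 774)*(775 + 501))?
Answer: 509641367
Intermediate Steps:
(-93 - 1*658)*(-1061 + (243 - 774)*(775 + 501)) = (-93 - 658)*(-1061 - 531*1276) = -751*(-1061 - 677556) = -751*(-678617) = 509641367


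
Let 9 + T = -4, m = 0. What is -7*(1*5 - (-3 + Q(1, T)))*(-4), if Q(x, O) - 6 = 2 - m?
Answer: 0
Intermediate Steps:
T = -13 (T = -9 - 4 = -13)
Q(x, O) = 8 (Q(x, O) = 6 + (2 - 1*0) = 6 + (2 + 0) = 6 + 2 = 8)
-7*(1*5 - (-3 + Q(1, T)))*(-4) = -7*(1*5 - (-3 + 8))*(-4) = -7*(5 - 1*5)*(-4) = -7*(5 - 5)*(-4) = -7*0*(-4) = 0*(-4) = 0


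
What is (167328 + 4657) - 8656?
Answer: 163329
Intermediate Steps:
(167328 + 4657) - 8656 = 171985 - 8656 = 163329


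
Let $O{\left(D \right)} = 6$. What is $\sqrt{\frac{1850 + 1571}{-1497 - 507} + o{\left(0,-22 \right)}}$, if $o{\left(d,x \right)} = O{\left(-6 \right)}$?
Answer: $\frac{\sqrt{4310103}}{1002} \approx 2.0719$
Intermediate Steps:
$o{\left(d,x \right)} = 6$
$\sqrt{\frac{1850 + 1571}{-1497 - 507} + o{\left(0,-22 \right)}} = \sqrt{\frac{1850 + 1571}{-1497 - 507} + 6} = \sqrt{\frac{3421}{-2004} + 6} = \sqrt{3421 \left(- \frac{1}{2004}\right) + 6} = \sqrt{- \frac{3421}{2004} + 6} = \sqrt{\frac{8603}{2004}} = \frac{\sqrt{4310103}}{1002}$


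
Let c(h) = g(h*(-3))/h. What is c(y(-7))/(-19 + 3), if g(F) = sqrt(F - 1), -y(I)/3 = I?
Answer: -I/42 ≈ -0.02381*I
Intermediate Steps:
y(I) = -3*I
g(F) = sqrt(-1 + F)
c(h) = sqrt(-1 - 3*h)/h (c(h) = sqrt(-1 + h*(-3))/h = sqrt(-1 - 3*h)/h)
c(y(-7))/(-19 + 3) = (sqrt(-1 - (-9)*(-7))/((-3*(-7))))/(-19 + 3) = (sqrt(-1 - 3*21)/21)/(-16) = -sqrt(-1 - 63)/336 = -sqrt(-64)/336 = -8*I/336 = -I/42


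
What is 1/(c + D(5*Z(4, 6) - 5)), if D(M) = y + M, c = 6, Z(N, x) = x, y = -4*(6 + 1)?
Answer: 1/3 ≈ 0.33333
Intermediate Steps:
y = -28 (y = -4*7 = -28)
D(M) = -28 + M
1/(c + D(5*Z(4, 6) - 5)) = 1/(6 + (-28 + (5*6 - 5))) = 1/(6 + (-28 + (30 - 5))) = 1/(6 + (-28 + 25)) = 1/(6 - 3) = 1/3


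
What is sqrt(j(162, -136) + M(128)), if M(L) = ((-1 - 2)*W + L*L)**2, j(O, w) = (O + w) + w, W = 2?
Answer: sqrt(268238774) ≈ 16378.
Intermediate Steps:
j(O, w) = O + 2*w
M(L) = (-6 + L**2)**2 (M(L) = ((-1 - 2)*2 + L*L)**2 = (-3*2 + L**2)**2 = (-6 + L**2)**2)
sqrt(j(162, -136) + M(128)) = sqrt((162 + 2*(-136)) + (-6 + 128**2)**2) = sqrt((162 - 272) + (-6 + 16384)**2) = sqrt(-110 + 16378**2) = sqrt(-110 + 268238884) = sqrt(268238774)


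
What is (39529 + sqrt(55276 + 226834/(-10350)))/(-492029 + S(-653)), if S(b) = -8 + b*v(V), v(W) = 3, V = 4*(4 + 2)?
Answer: -39529/493996 - sqrt(6576617309)/170428620 ≈ -0.080495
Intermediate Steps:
V = 24 (V = 4*6 = 24)
S(b) = -8 + 3*b (S(b) = -8 + b*3 = -8 + 3*b)
(39529 + sqrt(55276 + 226834/(-10350)))/(-492029 + S(-653)) = (39529 + sqrt(55276 + 226834/(-10350)))/(-492029 + (-8 + 3*(-653))) = (39529 + sqrt(55276 + 226834*(-1/10350)))/(-492029 + (-8 - 1959)) = (39529 + sqrt(55276 - 113417/5175))/(-492029 - 1967) = (39529 + sqrt(285939883/5175))/(-493996) = (39529 + sqrt(6576617309)/345)*(-1/493996) = -39529/493996 - sqrt(6576617309)/170428620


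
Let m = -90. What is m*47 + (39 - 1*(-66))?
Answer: -4125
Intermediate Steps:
m*47 + (39 - 1*(-66)) = -90*47 + (39 - 1*(-66)) = -4230 + (39 + 66) = -4230 + 105 = -4125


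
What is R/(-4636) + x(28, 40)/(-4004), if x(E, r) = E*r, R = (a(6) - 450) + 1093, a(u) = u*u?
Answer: -282537/662948 ≈ -0.42618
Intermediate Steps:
a(u) = u**2
R = 679 (R = (6**2 - 450) + 1093 = (36 - 450) + 1093 = -414 + 1093 = 679)
R/(-4636) + x(28, 40)/(-4004) = 679/(-4636) + (28*40)/(-4004) = 679*(-1/4636) + 1120*(-1/4004) = -679/4636 - 40/143 = -282537/662948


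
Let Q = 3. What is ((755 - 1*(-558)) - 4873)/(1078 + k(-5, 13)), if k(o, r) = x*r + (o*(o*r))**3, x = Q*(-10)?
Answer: -40/385717 ≈ -0.00010370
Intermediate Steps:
x = -30 (x = 3*(-10) = -30)
k(o, r) = -30*r + o**6*r**3 (k(o, r) = -30*r + (o*(o*r))**3 = -30*r + (r*o**2)**3 = -30*r + o**6*r**3)
((755 - 1*(-558)) - 4873)/(1078 + k(-5, 13)) = ((755 - 1*(-558)) - 4873)/(1078 + 13*(-30 + (-5)**6*13**2)) = ((755 + 558) - 4873)/(1078 + 13*(-30 + 15625*169)) = (1313 - 4873)/(1078 + 13*(-30 + 2640625)) = -3560/(1078 + 13*2640595) = -3560/(1078 + 34327735) = -3560/34328813 = -3560*1/34328813 = -40/385717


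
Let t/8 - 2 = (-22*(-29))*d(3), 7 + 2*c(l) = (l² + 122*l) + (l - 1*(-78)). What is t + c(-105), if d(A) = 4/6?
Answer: 15055/6 ≈ 2509.2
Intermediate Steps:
d(A) = ⅔ (d(A) = 4*(⅙) = ⅔)
c(l) = 71/2 + l²/2 + 123*l/2 (c(l) = -7/2 + ((l² + 122*l) + (l - 1*(-78)))/2 = -7/2 + ((l² + 122*l) + (l + 78))/2 = -7/2 + ((l² + 122*l) + (78 + l))/2 = -7/2 + (78 + l² + 123*l)/2 = -7/2 + (39 + l²/2 + 123*l/2) = 71/2 + l²/2 + 123*l/2)
t = 10256/3 (t = 16 + 8*(-22*(-29)*(⅔)) = 16 + 8*(638*(⅔)) = 16 + 8*(1276/3) = 16 + 10208/3 = 10256/3 ≈ 3418.7)
t + c(-105) = 10256/3 + (71/2 + (½)*(-105)² + (123/2)*(-105)) = 10256/3 + (71/2 + (½)*11025 - 12915/2) = 10256/3 + (71/2 + 11025/2 - 12915/2) = 10256/3 - 1819/2 = 15055/6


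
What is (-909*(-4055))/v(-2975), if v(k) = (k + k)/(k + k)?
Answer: 3685995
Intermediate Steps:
v(k) = 1 (v(k) = (2*k)/((2*k)) = (2*k)*(1/(2*k)) = 1)
(-909*(-4055))/v(-2975) = -909*(-4055)/1 = 3685995*1 = 3685995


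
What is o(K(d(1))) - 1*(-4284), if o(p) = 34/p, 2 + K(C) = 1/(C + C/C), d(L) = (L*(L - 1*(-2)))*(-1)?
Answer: 21352/5 ≈ 4270.4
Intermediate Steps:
d(L) = -L*(2 + L) (d(L) = (L*(L + 2))*(-1) = (L*(2 + L))*(-1) = -L*(2 + L))
K(C) = -2 + 1/(1 + C) (K(C) = -2 + 1/(C + C/C) = -2 + 1/(C + 1) = -2 + 1/(1 + C))
o(K(d(1))) - 1*(-4284) = 34/(((-1 - (-2)*(2 + 1))/(1 - 1*1*(2 + 1)))) - 1*(-4284) = 34/(((-1 - (-2)*3)/(1 - 1*1*3))) + 4284 = 34/(((-1 - 2*(-3))/(1 - 3))) + 4284 = 34/(((-1 + 6)/(-2))) + 4284 = 34/((-1/2*5)) + 4284 = 34/(-5/2) + 4284 = 34*(-2/5) + 4284 = -68/5 + 4284 = 21352/5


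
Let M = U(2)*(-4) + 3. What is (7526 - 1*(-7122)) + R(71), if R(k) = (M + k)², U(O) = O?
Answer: 19004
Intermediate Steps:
M = -5 (M = 2*(-4) + 3 = -8 + 3 = -5)
R(k) = (-5 + k)²
(7526 - 1*(-7122)) + R(71) = (7526 - 1*(-7122)) + (-5 + 71)² = (7526 + 7122) + 66² = 14648 + 4356 = 19004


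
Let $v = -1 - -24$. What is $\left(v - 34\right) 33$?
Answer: $-363$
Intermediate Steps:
$v = 23$ ($v = -1 + 24 = 23$)
$\left(v - 34\right) 33 = \left(23 - 34\right) 33 = \left(-11\right) 33 = -363$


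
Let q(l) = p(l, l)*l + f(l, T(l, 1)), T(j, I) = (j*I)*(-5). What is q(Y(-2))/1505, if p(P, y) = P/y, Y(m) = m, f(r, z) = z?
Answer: 8/1505 ≈ 0.0053156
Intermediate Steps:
T(j, I) = -5*I*j (T(j, I) = (I*j)*(-5) = -5*I*j)
q(l) = -4*l (q(l) = (l/l)*l - 5*1*l = 1*l - 5*l = l - 5*l = -4*l)
q(Y(-2))/1505 = -4*(-2)/1505 = 8*(1/1505) = 8/1505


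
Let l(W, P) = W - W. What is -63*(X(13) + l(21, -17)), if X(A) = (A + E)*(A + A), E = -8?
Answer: -8190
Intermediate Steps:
l(W, P) = 0
X(A) = 2*A*(-8 + A) (X(A) = (A - 8)*(A + A) = (-8 + A)*(2*A) = 2*A*(-8 + A))
-63*(X(13) + l(21, -17)) = -63*(2*13*(-8 + 13) + 0) = -63*(2*13*5 + 0) = -63*(130 + 0) = -63*130 = -8190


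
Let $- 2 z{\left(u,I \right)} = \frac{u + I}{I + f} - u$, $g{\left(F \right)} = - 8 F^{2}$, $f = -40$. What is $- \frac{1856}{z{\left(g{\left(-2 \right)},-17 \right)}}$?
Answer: $\frac{211584}{1873} \approx 112.97$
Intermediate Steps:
$z{\left(u,I \right)} = \frac{u}{2} - \frac{I + u}{2 \left(-40 + I\right)}$ ($z{\left(u,I \right)} = - \frac{\frac{u + I}{I - 40} - u}{2} = - \frac{\frac{I + u}{-40 + I} - u}{2} = - \frac{- u + \frac{I + u}{-40 + I}}{2} = \frac{u}{2} - \frac{I + u}{2 \left(-40 + I\right)}$)
$- \frac{1856}{z{\left(g{\left(-2 \right)},-17 \right)}} = - \frac{1856}{\frac{1}{2} \frac{1}{-40 - 17} \left(\left(-1\right) \left(-17\right) - 41 \left(- 8 \left(-2\right)^{2}\right) - 17 \left(- 8 \left(-2\right)^{2}\right)\right)} = - \frac{1856}{\frac{1}{2} \frac{1}{-57} \left(17 - 41 \left(\left(-8\right) 4\right) - 17 \left(\left(-8\right) 4\right)\right)} = - \frac{1856}{\frac{1}{2} \left(- \frac{1}{57}\right) \left(17 - -1312 - -544\right)} = - \frac{1856}{\frac{1}{2} \left(- \frac{1}{57}\right) \left(17 + 1312 + 544\right)} = - \frac{1856}{\frac{1}{2} \left(- \frac{1}{57}\right) 1873} = - \frac{1856}{- \frac{1873}{114}} = \left(-1856\right) \left(- \frac{114}{1873}\right) = \frac{211584}{1873}$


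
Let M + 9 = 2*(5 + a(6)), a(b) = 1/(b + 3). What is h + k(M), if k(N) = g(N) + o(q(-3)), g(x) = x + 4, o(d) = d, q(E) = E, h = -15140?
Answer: -136240/9 ≈ -15138.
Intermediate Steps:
g(x) = 4 + x
a(b) = 1/(3 + b)
M = 11/9 (M = -9 + 2*(5 + 1/(3 + 6)) = -9 + 2*(5 + 1/9) = -9 + 2*(46/9) = -9 + 92/9 = 11/9 ≈ 1.2222)
k(N) = 1 + N (k(N) = (4 + N) - 3 = 1 + N)
h + k(M) = -15140 + (1 + 11/9) = -15140 + 20/9 = -136240/9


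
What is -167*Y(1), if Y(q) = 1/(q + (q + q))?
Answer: -167/3 ≈ -55.667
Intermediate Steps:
Y(q) = 1/(3*q) (Y(q) = 1/(q + 2*q) = 1/(3*q))
-167*Y(1) = -167/(3*1) = -167/3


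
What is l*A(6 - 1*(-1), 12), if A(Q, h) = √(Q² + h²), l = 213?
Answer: 213*√193 ≈ 2959.1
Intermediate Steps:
l*A(6 - 1*(-1), 12) = 213*√((6 - 1*(-1))² + 12²) = 213*√((6 + 1)² + 144) = 213*√(7² + 144) = 213*√(49 + 144) = 213*√193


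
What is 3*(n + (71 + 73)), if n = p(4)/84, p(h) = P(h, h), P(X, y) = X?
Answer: 3025/7 ≈ 432.14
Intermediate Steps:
p(h) = h
n = 1/21 (n = 4/84 = 4*(1/84) = 1/21 ≈ 0.047619)
3*(n + (71 + 73)) = 3*(1/21 + (71 + 73)) = 3*(1/21 + 144) = 3*(3025/21) = 3025/7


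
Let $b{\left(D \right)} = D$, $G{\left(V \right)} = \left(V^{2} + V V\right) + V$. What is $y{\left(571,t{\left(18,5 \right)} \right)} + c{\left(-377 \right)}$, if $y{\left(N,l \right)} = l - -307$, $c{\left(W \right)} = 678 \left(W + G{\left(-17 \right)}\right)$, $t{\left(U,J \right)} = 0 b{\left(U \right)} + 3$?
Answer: $125062$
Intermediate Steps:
$G{\left(V \right)} = V + 2 V^{2}$ ($G{\left(V \right)} = \left(V^{2} + V^{2}\right) + V = 2 V^{2} + V = V + 2 V^{2}$)
$t{\left(U,J \right)} = 3$ ($t{\left(U,J \right)} = 0 U + 3 = 0 + 3 = 3$)
$c{\left(W \right)} = 380358 + 678 W$ ($c{\left(W \right)} = 678 \left(W - 17 \left(1 + 2 \left(-17\right)\right)\right) = 678 \left(W - 17 \left(1 - 34\right)\right) = 678 \left(W - -561\right) = 678 \left(W + 561\right) = 678 \left(561 + W\right) = 380358 + 678 W$)
$y{\left(N,l \right)} = 307 + l$ ($y{\left(N,l \right)} = l + 307 = 307 + l$)
$y{\left(571,t{\left(18,5 \right)} \right)} + c{\left(-377 \right)} = \left(307 + 3\right) + \left(380358 + 678 \left(-377\right)\right) = 310 + \left(380358 - 255606\right) = 310 + 124752 = 125062$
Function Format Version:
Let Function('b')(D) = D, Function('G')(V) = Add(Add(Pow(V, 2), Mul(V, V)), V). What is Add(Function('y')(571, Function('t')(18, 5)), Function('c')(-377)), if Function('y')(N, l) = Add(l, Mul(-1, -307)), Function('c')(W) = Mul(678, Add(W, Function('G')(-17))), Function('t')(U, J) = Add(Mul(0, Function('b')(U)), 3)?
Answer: 125062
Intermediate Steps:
Function('G')(V) = Add(V, Mul(2, Pow(V, 2))) (Function('G')(V) = Add(Add(Pow(V, 2), Pow(V, 2)), V) = Add(Mul(2, Pow(V, 2)), V) = Add(V, Mul(2, Pow(V, 2))))
Function('t')(U, J) = 3 (Function('t')(U, J) = Add(Mul(0, U), 3) = Add(0, 3) = 3)
Function('c')(W) = Add(380358, Mul(678, W)) (Function('c')(W) = Mul(678, Add(W, Mul(-17, Add(1, Mul(2, -17))))) = Mul(678, Add(W, Mul(-17, Add(1, -34)))) = Mul(678, Add(W, Mul(-17, -33))) = Mul(678, Add(W, 561)) = Mul(678, Add(561, W)) = Add(380358, Mul(678, W)))
Function('y')(N, l) = Add(307, l) (Function('y')(N, l) = Add(l, 307) = Add(307, l))
Add(Function('y')(571, Function('t')(18, 5)), Function('c')(-377)) = Add(Add(307, 3), Add(380358, Mul(678, -377))) = Add(310, Add(380358, -255606)) = Add(310, 124752) = 125062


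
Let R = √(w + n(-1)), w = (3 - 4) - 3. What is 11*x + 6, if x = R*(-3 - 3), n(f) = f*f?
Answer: 6 - 66*I*√3 ≈ 6.0 - 114.32*I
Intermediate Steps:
n(f) = f²
w = -4 (w = -1 - 3 = -4)
R = I*√3 (R = √(-4 + (-1)²) = √(-4 + 1) = √(-3) = I*√3 ≈ 1.732*I)
x = -6*I*√3 (x = (I*√3)*(-3 - 3) = (I*√3)*(-6) = -6*I*√3 ≈ -10.392*I)
11*x + 6 = 11*(-6*I*√3) + 6 = -66*I*√3 + 6 = 6 - 66*I*√3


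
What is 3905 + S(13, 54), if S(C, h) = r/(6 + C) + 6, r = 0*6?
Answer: 3911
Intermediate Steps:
r = 0
S(C, h) = 6 (S(C, h) = 0/(6 + C) + 6 = 0 + 6 = 6)
3905 + S(13, 54) = 3905 + 6 = 3911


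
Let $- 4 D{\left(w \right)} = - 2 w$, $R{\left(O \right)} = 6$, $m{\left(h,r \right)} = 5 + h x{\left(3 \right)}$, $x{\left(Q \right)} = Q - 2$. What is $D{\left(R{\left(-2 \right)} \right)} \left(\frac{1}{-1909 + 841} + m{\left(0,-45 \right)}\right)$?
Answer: $\frac{5339}{356} \approx 14.997$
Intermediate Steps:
$x{\left(Q \right)} = -2 + Q$
$m{\left(h,r \right)} = 5 + h$ ($m{\left(h,r \right)} = 5 + h \left(-2 + 3\right) = 5 + h 1 = 5 + h$)
$D{\left(w \right)} = \frac{w}{2}$ ($D{\left(w \right)} = - \frac{\left(-2\right) w}{4} = \frac{w}{2}$)
$D{\left(R{\left(-2 \right)} \right)} \left(\frac{1}{-1909 + 841} + m{\left(0,-45 \right)}\right) = \frac{1}{2} \cdot 6 \left(\frac{1}{-1909 + 841} + \left(5 + 0\right)\right) = 3 \left(\frac{1}{-1068} + 5\right) = 3 \left(- \frac{1}{1068} + 5\right) = 3 \cdot \frac{5339}{1068} = \frac{5339}{356}$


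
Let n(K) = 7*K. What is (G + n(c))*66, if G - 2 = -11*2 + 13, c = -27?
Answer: -12936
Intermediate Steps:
G = -7 (G = 2 + (-11*2 + 13) = 2 + (-22 + 13) = 2 - 9 = -7)
(G + n(c))*66 = (-7 + 7*(-27))*66 = (-7 - 189)*66 = -196*66 = -12936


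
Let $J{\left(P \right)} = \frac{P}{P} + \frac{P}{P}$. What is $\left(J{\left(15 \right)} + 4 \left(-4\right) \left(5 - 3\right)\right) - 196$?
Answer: $-226$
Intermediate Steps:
$J{\left(P \right)} = 2$ ($J{\left(P \right)} = 1 + 1 = 2$)
$\left(J{\left(15 \right)} + 4 \left(-4\right) \left(5 - 3\right)\right) - 196 = \left(2 + 4 \left(-4\right) \left(5 - 3\right)\right) - 196 = \left(2 - 16 \left(5 - 3\right)\right) - 196 = \left(2 - 32\right) - 196 = -30 - 196 = -226$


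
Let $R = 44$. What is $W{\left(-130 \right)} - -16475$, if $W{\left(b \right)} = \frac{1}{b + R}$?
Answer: $\frac{1416849}{86} \approx 16475.0$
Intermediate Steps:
$W{\left(b \right)} = \frac{1}{44 + b}$ ($W{\left(b \right)} = \frac{1}{b + 44} = \frac{1}{44 + b}$)
$W{\left(-130 \right)} - -16475 = \frac{1}{44 - 130} - -16475 = \frac{1}{-86} + 16475 = - \frac{1}{86} + 16475 = \frac{1416849}{86}$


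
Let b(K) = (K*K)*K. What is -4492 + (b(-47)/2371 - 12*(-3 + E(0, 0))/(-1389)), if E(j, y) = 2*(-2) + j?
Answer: -4979332753/1097773 ≈ -4535.9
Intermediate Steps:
b(K) = K³ (b(K) = K²*K = K³)
E(j, y) = -4 + j
-4492 + (b(-47)/2371 - 12*(-3 + E(0, 0))/(-1389)) = -4492 + ((-47)³/2371 - 12*(-3 + (-4 + 0))/(-1389)) = -4492 + (-103823*1/2371 - 12*(-3 - 4)*(-1/1389)) = -4492 + (-103823/2371 - 12*(-7)*(-1/1389)) = -4492 + (-103823/2371 + 84*(-1/1389)) = -4492 + (-103823/2371 - 28/463) = -4492 - 48136437/1097773 = -4979332753/1097773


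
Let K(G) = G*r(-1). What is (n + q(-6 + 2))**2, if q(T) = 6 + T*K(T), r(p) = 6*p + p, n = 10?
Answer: 9216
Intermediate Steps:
r(p) = 7*p
K(G) = -7*G (K(G) = G*(7*(-1)) = G*(-7) = -7*G)
q(T) = 6 - 7*T**2 (q(T) = 6 + T*(-7*T) = 6 - 7*T**2)
(n + q(-6 + 2))**2 = (10 + (6 - 7*(-6 + 2)**2))**2 = (10 + (6 - 7*(-4)**2))**2 = (10 + (6 - 7*16))**2 = (10 + (6 - 112))**2 = (10 - 106)**2 = (-96)**2 = 9216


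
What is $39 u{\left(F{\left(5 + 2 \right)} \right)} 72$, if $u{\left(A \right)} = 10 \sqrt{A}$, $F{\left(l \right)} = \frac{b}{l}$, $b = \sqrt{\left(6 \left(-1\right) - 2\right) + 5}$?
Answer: $\frac{28080 \sqrt[4]{3} \sqrt{7} \sqrt{i}}{7} \approx 9876.7 + 9876.7 i$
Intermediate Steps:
$b = i \sqrt{3}$ ($b = \sqrt{\left(-6 - 2\right) + 5} = \sqrt{-8 + 5} = \sqrt{-3} = i \sqrt{3} \approx 1.732 i$)
$F{\left(l \right)} = \frac{i \sqrt{3}}{l}$
$39 u{\left(F{\left(5 + 2 \right)} \right)} 72 = 39 \cdot 10 \sqrt{\frac{i \sqrt{3}}{5 + 2}} \cdot 72 = 39 \cdot 10 \sqrt{\frac{i \sqrt{3}}{7}} \cdot 72 = 39 \cdot 10 \frac{\sqrt[4]{3} \sqrt{7} \sqrt{i}}{7} \cdot 72 = 39 \frac{10 \sqrt[4]{3} \sqrt{7} \sqrt{i}}{7} \cdot 72 = \frac{390 \sqrt[4]{3} \sqrt{7} \sqrt{i}}{7} \cdot 72 = \frac{28080 \sqrt[4]{3} \sqrt{7} \sqrt{i}}{7}$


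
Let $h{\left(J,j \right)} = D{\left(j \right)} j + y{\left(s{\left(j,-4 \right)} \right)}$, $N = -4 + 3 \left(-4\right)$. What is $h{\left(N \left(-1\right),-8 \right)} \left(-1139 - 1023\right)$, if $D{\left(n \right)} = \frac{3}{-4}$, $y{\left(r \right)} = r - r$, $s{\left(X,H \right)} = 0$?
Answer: $-12972$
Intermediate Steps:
$N = -16$ ($N = -4 - 12 = -16$)
$y{\left(r \right)} = 0$
$D{\left(n \right)} = - \frac{3}{4}$ ($D{\left(n \right)} = 3 \left(- \frac{1}{4}\right) = - \frac{3}{4}$)
$h{\left(J,j \right)} = - \frac{3 j}{4}$ ($h{\left(J,j \right)} = - \frac{3 j}{4} + 0 = - \frac{3 j}{4}$)
$h{\left(N \left(-1\right),-8 \right)} \left(-1139 - 1023\right) = \left(- \frac{3}{4}\right) \left(-8\right) \left(-1139 - 1023\right) = 6 \left(-2162\right) = -12972$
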